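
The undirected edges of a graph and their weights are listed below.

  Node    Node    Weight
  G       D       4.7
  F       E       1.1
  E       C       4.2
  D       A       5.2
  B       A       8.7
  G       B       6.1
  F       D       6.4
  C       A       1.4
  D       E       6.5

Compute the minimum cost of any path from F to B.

15.4

Shortest distances from F:
F: 0
E: 1.1  (via F)
C: 5.3  (via E)
D: 6.4  (via F)
A: 6.7  (via C)
G: 11.1  (via D)
B: 15.4  (via A)
Shortest route: F–E–C–A–B = 15.4.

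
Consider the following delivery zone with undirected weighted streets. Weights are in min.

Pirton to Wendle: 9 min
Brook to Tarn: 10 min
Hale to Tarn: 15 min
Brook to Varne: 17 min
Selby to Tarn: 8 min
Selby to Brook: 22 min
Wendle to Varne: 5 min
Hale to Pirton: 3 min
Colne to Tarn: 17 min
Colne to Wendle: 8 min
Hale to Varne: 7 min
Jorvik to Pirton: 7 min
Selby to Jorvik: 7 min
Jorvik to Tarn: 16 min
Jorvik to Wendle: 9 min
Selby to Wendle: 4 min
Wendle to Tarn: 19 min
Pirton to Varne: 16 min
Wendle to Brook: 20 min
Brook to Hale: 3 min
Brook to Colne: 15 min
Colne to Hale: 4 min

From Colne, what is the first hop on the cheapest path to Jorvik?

Compare a few routes:
Colne → Hale → Pirton → Jorvik: 4+3+7 = 14
Colne → Wendle → Jorvik: 8+9 = 17
Cheapest is Colne → Hale → Pirton → Jorvik at 14 min.
So from Colne the first move is to Hale.

Hale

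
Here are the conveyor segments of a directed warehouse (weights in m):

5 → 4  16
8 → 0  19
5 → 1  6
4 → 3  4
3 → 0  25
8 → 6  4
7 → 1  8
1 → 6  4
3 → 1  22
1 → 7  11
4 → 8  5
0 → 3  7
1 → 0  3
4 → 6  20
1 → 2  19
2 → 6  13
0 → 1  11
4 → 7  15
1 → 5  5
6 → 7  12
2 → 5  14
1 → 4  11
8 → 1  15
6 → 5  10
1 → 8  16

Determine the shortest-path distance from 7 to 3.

Running Dijkstra from 7:
7: 0
1: 8  (via 7)
0: 11  (via 1)
6: 12  (via 1)
5: 13  (via 1)
3: 18  (via 0)
Shortest route: 7 → 1 → 0 → 3 = 18 m.

18 m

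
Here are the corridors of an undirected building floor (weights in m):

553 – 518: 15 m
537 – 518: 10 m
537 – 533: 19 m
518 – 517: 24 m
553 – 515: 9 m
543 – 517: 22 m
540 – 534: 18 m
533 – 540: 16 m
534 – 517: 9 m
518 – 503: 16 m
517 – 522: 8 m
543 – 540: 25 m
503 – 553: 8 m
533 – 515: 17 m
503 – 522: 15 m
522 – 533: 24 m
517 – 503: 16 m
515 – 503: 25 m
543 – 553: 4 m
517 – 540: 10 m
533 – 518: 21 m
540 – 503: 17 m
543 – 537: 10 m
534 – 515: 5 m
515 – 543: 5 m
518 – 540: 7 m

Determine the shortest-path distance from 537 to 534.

20 m

Candidate routes:
537 → 518 → 540 → 534: 10+7+18 = 35
537 → 543 → 515 → 534: 10+5+5 = 20
537 → 543 → 553 → 515 → 534: 10+4+9+5 = 28
Cheapest is 537 → 543 → 515 → 534 at 20 m.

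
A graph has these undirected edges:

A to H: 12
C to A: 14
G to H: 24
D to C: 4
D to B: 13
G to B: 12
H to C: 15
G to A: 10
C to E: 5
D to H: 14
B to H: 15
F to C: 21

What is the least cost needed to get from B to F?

38

Enumerating some paths:
B - G - A - C - F: 12+10+14+21 = 57
B - D - C - F: 13+4+21 = 38
B - H - D - C - F: 15+14+4+21 = 54
B - H - C - F: 15+15+21 = 51
The minimum is 38 via B - D - C - F.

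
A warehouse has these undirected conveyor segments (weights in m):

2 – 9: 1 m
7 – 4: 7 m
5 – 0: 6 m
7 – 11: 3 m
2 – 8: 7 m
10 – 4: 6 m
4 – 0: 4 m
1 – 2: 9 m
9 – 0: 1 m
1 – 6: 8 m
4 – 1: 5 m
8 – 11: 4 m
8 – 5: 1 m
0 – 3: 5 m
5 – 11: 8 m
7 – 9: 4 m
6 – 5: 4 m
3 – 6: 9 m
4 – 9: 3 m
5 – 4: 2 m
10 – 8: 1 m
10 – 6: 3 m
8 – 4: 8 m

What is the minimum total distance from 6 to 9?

9 m

Compare a few routes:
6 → 5 → 4 → 9: 4+2+3 = 9
6 → 5 → 4 → 0 → 9: 4+2+4+1 = 11
6 → 5 → 0 → 9: 4+6+1 = 11
6 → 10 → 8 → 5 → 4 → 9: 3+1+1+2+3 = 10
Cheapest is 6 → 5 → 4 → 9 at 9 m.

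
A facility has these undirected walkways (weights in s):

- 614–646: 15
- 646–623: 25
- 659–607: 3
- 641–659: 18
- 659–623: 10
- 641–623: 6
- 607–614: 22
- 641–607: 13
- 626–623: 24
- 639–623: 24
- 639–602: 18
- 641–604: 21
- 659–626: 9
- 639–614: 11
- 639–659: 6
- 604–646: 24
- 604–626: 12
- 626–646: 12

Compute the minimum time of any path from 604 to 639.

27 s

Settle nodes by increasing distance from 604:
604: 0
626: 12  (via 604)
641: 21  (via 604)
659: 21  (via 626)
607: 24  (via 659)
646: 24  (via 604)
623: 27  (via 641)
639: 27  (via 659)
Shortest route: 604–626–659–639 = 27 s.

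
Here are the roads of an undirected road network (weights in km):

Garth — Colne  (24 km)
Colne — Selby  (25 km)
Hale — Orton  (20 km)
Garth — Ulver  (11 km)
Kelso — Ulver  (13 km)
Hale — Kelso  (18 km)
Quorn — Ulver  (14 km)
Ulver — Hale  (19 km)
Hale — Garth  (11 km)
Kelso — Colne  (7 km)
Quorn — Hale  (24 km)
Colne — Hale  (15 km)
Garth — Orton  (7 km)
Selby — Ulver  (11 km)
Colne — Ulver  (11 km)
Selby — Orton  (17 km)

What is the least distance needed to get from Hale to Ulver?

19 km

Running Dijkstra from Hale:
Hale: 0
Garth: 11  (via Hale)
Colne: 15  (via Hale)
Orton: 18  (via Garth)
Kelso: 18  (via Hale)
Ulver: 19  (via Hale)
Shortest route: Hale–Ulver = 19 km.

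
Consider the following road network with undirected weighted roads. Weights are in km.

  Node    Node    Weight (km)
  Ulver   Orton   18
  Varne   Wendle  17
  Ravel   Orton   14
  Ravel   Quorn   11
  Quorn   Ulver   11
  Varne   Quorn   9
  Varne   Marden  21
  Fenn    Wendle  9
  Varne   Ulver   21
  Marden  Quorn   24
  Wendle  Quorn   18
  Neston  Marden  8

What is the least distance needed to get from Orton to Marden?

49 km

Shortest distances from Orton:
Orton: 0
Ravel: 14  (via Orton)
Ulver: 18  (via Orton)
Quorn: 25  (via Ravel)
Varne: 34  (via Quorn)
Wendle: 43  (via Quorn)
Marden: 49  (via Quorn)
Shortest route: Orton–Ravel–Quorn–Marden = 49 km.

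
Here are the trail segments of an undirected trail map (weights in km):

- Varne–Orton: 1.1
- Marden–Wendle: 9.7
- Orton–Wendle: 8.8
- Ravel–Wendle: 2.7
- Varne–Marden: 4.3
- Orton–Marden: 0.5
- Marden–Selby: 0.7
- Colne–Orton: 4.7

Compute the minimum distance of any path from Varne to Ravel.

12.6 km

Shortest distances from Varne:
Varne: 0
Orton: 1.1  (via Varne)
Marden: 1.6  (via Orton)
Selby: 2.3  (via Marden)
Colne: 5.8  (via Orton)
Wendle: 9.9  (via Orton)
Ravel: 12.6  (via Wendle)
Shortest route: Varne–Orton–Wendle–Ravel = 12.6 km.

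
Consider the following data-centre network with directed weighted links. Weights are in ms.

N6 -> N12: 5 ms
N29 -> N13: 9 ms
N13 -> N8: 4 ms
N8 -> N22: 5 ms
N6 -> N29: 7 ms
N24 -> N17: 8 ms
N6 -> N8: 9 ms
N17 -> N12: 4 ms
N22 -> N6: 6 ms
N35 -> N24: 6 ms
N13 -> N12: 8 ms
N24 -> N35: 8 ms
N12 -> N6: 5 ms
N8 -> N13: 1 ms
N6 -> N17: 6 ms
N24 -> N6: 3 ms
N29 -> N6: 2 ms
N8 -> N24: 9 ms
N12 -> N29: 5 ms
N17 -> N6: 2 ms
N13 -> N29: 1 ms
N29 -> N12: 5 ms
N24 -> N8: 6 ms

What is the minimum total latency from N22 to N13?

Enumerating some paths:
N22 → N6 → N29 → N13: 6+7+9 = 22
N22 → N6 → N8 → N13: 6+9+1 = 16
N22 → N6 → N12 → N29 → N13: 6+5+5+9 = 25
Cheapest is N22 → N6 → N8 → N13 at 16 ms.

16 ms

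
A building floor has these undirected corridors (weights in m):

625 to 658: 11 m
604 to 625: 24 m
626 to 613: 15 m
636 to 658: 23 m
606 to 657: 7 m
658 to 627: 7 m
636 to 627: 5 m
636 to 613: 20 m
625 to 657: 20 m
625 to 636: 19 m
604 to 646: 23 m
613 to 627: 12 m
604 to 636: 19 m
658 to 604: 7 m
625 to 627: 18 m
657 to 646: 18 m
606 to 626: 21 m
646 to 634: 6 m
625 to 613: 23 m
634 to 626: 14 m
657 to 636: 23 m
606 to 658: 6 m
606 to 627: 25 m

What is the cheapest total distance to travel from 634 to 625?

Candidate routes:
634 - 626 - 613 - 625: 14+15+23 = 52
634 - 646 - 604 - 658 - 625: 6+23+7+11 = 47
634 - 646 - 657 - 625: 6+18+20 = 44
634 - 646 - 657 - 606 - 658 - 625: 6+18+7+6+11 = 48
Cheapest is 634 - 646 - 657 - 625 at 44 m.

44 m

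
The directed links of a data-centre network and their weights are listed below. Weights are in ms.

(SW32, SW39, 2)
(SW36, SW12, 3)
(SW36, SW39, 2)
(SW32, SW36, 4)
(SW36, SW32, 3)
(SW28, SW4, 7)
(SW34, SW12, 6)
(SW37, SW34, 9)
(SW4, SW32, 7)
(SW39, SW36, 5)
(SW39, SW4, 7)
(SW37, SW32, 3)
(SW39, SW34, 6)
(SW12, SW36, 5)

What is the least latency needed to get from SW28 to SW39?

16 ms

Candidate routes:
SW28 - SW4 - SW32 - SW39: 7+7+2 = 16
SW28 - SW4 - SW32 - SW36 - SW39: 7+7+4+2 = 20
The minimum is 16 ms via SW28 - SW4 - SW32 - SW39.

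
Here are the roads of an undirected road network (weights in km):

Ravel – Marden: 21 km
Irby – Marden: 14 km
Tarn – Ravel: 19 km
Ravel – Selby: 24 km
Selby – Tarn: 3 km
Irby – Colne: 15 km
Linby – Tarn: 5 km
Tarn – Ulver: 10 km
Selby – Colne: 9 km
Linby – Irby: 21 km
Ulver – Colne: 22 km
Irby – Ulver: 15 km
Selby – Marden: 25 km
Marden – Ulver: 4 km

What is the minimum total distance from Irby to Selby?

24 km

Shortest distances from Irby:
Irby: 0
Marden: 14  (via Irby)
Ulver: 15  (via Irby)
Colne: 15  (via Irby)
Linby: 21  (via Irby)
Selby: 24  (via Colne)
Shortest route: Irby → Colne → Selby = 24 km.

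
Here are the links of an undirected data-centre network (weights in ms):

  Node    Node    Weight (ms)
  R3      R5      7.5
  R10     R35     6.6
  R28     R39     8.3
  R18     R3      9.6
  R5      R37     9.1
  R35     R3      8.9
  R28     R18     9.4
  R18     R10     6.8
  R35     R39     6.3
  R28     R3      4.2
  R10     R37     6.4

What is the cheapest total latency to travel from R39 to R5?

20 ms

Shortest distances from R39:
R39: 0
R35: 6.3  (via R39)
R28: 8.3  (via R39)
R3: 12.5  (via R28)
R10: 12.9  (via R35)
R18: 17.7  (via R28)
R37: 19.3  (via R10)
R5: 20  (via R3)
Shortest route: R39 → R28 → R3 → R5 = 20 ms.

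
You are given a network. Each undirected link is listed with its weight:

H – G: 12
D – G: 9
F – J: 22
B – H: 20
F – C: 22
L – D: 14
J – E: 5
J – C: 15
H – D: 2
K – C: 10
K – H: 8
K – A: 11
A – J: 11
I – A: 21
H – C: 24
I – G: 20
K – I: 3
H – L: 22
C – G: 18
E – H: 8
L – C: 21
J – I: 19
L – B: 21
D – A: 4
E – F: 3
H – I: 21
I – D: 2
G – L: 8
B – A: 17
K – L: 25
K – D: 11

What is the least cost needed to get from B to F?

Candidate routes:
B → A → J → E → F: 17+11+5+3 = 36
B → H → E → F: 20+8+3 = 31
B → A → D → H → E → F: 17+4+2+8+3 = 34
The minimum is 31 via B → H → E → F.

31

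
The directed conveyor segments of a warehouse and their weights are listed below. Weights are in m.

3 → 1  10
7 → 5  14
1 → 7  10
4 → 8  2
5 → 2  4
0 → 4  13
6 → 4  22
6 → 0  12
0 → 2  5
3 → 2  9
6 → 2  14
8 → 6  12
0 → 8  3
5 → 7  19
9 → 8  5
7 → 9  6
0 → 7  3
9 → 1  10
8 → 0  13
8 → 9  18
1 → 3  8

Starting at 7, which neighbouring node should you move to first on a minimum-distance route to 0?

Candidate routes:
7–9–8–0: 6+5+13 = 24
7–9–8–6–0: 6+5+12+12 = 35
The minimum is 24 m via 7–9–8–0.
So from 7 the first move is to 9.

9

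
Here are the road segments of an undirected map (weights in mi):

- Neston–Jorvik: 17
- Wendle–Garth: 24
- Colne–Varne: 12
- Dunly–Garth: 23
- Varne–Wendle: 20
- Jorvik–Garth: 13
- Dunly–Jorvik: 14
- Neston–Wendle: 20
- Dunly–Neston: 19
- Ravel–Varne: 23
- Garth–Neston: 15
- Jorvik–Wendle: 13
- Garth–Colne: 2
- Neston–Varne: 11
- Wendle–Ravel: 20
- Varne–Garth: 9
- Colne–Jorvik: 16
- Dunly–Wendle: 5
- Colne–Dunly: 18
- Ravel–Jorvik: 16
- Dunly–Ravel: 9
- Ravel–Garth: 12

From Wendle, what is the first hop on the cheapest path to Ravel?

Candidate routes:
Wendle → Ravel: 20 = 20
Wendle → Dunly → Ravel: 5+9 = 14
Wendle → Jorvik → Ravel: 13+16 = 29
Wendle → Dunly → Jorvik → Ravel: 5+14+16 = 35
Cheapest is Wendle → Dunly → Ravel at 14 mi.
So from Wendle the first move is to Dunly.

Dunly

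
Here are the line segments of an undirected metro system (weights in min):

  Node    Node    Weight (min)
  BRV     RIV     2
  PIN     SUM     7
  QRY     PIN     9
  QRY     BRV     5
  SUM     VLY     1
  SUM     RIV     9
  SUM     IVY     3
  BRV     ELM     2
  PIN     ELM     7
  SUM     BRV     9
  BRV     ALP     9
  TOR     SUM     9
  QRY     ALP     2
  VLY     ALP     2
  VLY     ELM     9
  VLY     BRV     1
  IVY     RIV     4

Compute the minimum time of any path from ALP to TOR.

12 min

Compare a few routes:
ALP → QRY → BRV → VLY → SUM → TOR: 2+5+1+1+9 = 18
ALP → BRV → VLY → SUM → TOR: 9+1+1+9 = 20
ALP → VLY → SUM → TOR: 2+1+9 = 12
The minimum is 12 min via ALP → VLY → SUM → TOR.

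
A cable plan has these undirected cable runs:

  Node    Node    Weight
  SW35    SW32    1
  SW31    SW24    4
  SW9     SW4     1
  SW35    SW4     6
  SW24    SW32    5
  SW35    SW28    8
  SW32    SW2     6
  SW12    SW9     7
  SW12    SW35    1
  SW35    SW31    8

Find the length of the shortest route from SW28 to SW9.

15

Compare a few routes:
SW28 - SW35 - SW4 - SW9: 8+6+1 = 15
SW28 - SW35 - SW12 - SW9: 8+1+7 = 16
Cheapest is SW28 - SW35 - SW4 - SW9 at 15.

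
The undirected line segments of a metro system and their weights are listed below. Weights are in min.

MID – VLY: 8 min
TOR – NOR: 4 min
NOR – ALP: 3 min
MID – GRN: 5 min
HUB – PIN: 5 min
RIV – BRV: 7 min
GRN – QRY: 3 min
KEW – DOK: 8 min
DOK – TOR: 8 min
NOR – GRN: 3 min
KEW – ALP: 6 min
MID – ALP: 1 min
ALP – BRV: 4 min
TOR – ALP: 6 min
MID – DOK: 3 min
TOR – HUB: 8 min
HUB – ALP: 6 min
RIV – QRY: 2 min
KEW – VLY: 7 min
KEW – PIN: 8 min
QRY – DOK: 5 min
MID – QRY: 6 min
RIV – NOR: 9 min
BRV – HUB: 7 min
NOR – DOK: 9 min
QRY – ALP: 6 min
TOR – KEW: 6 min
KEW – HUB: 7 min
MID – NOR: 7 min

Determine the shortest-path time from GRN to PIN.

17 min

Running Dijkstra from GRN:
GRN: 0
NOR: 3  (via GRN)
QRY: 3  (via GRN)
MID: 5  (via GRN)
RIV: 5  (via QRY)
ALP: 6  (via NOR)
TOR: 7  (via NOR)
DOK: 8  (via QRY)
BRV: 10  (via ALP)
KEW: 12  (via ALP)
HUB: 12  (via ALP)
VLY: 13  (via MID)
PIN: 17  (via HUB)
Shortest route: GRN–NOR–ALP–HUB–PIN = 17 min.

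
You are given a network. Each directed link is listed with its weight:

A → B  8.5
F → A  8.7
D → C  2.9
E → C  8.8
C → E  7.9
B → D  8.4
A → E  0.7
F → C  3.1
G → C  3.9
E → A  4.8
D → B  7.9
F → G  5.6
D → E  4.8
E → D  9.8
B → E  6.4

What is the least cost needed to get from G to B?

Compare a few routes:
G → C → E → A → B: 3.9+7.9+4.8+8.5 = 25.1
G → C → E → D → B: 3.9+7.9+9.8+7.9 = 29.5
Cheapest is G → C → E → A → B at 25.1.

25.1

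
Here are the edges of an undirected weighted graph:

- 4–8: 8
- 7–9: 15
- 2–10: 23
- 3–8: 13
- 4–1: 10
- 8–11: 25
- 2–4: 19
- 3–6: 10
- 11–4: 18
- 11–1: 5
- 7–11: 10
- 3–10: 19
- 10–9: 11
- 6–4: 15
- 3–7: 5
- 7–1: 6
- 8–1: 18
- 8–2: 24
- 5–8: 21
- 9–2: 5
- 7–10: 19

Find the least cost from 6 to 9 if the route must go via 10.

Best 6 to 10: 6–3–10 costing 29
Shortest 10→9: 10–9 = 11
Total via 10: 29 + 11 = 40.

40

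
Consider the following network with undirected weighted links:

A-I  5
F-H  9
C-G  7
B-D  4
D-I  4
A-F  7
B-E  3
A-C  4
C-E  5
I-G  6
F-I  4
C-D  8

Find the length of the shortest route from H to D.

17

Running Dijkstra from H:
H: 0
F: 9  (via H)
I: 13  (via F)
A: 16  (via F)
D: 17  (via I)
Shortest route: H–F–I–D = 17.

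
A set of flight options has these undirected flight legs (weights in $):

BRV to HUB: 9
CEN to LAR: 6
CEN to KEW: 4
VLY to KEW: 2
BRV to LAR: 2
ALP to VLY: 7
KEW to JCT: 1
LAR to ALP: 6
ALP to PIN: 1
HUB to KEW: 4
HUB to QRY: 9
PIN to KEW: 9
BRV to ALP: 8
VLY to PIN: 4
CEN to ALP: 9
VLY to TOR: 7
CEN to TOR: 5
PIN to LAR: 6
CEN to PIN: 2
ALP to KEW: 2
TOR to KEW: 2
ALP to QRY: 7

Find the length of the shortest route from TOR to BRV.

Enumerating some paths:
TOR–CEN–LAR–BRV: 5+6+2 = 13
TOR–KEW–ALP–PIN–LAR–BRV: 2+2+1+6+2 = 13
TOR–KEW–ALP–BRV: 2+2+8 = 12
TOR–KEW–CEN–LAR–BRV: 2+4+6+2 = 14
Cheapest is TOR–KEW–ALP–BRV at $12.

$12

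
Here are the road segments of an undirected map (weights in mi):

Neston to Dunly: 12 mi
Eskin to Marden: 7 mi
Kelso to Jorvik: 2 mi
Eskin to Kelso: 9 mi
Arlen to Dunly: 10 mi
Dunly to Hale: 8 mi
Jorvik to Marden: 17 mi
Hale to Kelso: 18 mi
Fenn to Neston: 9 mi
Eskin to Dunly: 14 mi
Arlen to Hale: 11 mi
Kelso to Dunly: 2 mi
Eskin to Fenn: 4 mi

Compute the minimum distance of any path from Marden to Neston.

20 mi

Shortest distances from Marden:
Marden: 0
Eskin: 7  (via Marden)
Fenn: 11  (via Eskin)
Kelso: 16  (via Eskin)
Jorvik: 17  (via Marden)
Dunly: 18  (via Kelso)
Neston: 20  (via Fenn)
Shortest route: Marden–Eskin–Fenn–Neston = 20 mi.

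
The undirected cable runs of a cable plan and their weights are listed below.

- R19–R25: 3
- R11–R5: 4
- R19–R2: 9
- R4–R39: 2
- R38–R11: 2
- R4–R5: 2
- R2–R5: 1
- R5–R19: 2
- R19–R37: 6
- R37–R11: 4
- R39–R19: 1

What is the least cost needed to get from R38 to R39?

9

Compare a few routes:
R38 → R11 → R5 → R4 → R39: 2+4+2+2 = 10
R38 → R11 → R5 → R19 → R39: 2+4+2+1 = 9
R38 → R11 → R37 → R19 → R39: 2+4+6+1 = 13
Cheapest is R38 → R11 → R5 → R19 → R39 at 9.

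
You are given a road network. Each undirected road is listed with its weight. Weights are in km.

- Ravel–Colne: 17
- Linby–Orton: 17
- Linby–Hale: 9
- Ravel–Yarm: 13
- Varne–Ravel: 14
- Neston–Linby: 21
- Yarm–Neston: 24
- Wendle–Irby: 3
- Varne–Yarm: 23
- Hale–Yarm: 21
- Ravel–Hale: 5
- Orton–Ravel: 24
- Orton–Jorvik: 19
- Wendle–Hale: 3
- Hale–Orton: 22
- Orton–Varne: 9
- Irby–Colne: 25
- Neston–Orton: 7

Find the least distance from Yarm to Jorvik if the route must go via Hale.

Best Yarm to Hale: Yarm → Ravel → Hale costing 18
Shortest Hale→Jorvik: Hale → Orton → Jorvik = 41
Total via Hale: 18 + 41 = 59 km.

59 km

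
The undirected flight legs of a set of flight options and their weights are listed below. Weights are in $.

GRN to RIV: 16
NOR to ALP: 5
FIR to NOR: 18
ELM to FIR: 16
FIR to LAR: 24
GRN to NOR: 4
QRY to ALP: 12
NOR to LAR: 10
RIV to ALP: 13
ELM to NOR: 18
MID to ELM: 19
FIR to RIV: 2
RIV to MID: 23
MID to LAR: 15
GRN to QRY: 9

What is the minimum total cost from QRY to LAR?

$23

Running Dijkstra from QRY:
QRY: 0
GRN: 9  (via QRY)
ALP: 12  (via QRY)
NOR: 13  (via GRN)
LAR: 23  (via NOR)
Shortest route: QRY → GRN → NOR → LAR = $23.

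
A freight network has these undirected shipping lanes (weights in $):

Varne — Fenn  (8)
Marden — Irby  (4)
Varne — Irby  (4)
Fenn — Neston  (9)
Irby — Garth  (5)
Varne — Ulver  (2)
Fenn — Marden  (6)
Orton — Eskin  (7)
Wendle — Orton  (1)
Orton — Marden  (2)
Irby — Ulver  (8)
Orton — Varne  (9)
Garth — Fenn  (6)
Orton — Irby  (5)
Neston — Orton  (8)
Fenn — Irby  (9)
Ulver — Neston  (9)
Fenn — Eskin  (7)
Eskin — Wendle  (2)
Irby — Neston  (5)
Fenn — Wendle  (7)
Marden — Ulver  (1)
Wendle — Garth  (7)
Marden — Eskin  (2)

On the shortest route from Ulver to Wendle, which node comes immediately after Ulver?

Enumerating some paths:
Ulver–Marden–Eskin–Wendle: 1+2+2 = 5
Ulver–Marden–Orton–Wendle: 1+2+1 = 4
Cheapest is Ulver–Marden–Orton–Wendle at $4.
So from Ulver the first move is to Marden.

Marden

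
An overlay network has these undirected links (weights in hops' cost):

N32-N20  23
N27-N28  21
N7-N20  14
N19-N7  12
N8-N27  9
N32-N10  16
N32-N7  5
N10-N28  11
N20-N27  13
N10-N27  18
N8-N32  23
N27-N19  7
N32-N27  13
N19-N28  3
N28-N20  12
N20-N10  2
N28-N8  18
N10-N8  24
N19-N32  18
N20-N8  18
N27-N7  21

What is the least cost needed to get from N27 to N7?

18 hops' cost

Settle nodes by increasing distance from N27:
N27: 0
N19: 7  (via N27)
N8: 9  (via N27)
N28: 10  (via N19)
N20: 13  (via N27)
N32: 13  (via N27)
N10: 15  (via N20)
N7: 18  (via N32)
Shortest route: N27 → N32 → N7 = 18 hops' cost.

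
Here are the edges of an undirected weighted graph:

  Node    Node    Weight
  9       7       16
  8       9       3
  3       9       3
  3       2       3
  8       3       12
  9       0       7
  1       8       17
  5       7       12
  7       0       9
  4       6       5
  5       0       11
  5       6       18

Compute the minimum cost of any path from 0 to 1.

27

Compare a few routes:
0 - 9 - 3 - 8 - 1: 7+3+12+17 = 39
0 - 9 - 8 - 1: 7+3+17 = 27
Cheapest is 0 - 9 - 8 - 1 at 27.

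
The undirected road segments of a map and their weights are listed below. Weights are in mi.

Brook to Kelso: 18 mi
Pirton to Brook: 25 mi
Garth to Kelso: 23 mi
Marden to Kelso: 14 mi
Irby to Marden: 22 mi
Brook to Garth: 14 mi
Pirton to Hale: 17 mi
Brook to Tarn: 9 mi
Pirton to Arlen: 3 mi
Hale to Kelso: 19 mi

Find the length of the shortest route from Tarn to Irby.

63 mi

Candidate routes:
Tarn–Brook–Garth–Kelso–Marden–Irby: 9+14+23+14+22 = 82
Tarn–Brook–Kelso–Marden–Irby: 9+18+14+22 = 63
The minimum is 63 mi via Tarn–Brook–Kelso–Marden–Irby.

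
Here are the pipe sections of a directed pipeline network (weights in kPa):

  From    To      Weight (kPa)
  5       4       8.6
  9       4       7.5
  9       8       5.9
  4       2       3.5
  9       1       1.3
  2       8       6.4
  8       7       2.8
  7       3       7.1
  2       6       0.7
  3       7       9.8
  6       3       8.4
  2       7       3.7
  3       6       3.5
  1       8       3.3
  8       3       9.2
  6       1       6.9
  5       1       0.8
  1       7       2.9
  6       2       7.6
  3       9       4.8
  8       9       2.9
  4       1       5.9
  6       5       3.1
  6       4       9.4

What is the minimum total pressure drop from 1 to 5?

Running Dijkstra from 1:
1: 0
7: 2.9  (via 1)
8: 3.3  (via 1)
9: 6.2  (via 8)
3: 10  (via 7)
6: 13.5  (via 3)
4: 13.7  (via 9)
5: 16.6  (via 6)
Shortest route: 1 → 7 → 3 → 6 → 5 = 16.6 kPa.

16.6 kPa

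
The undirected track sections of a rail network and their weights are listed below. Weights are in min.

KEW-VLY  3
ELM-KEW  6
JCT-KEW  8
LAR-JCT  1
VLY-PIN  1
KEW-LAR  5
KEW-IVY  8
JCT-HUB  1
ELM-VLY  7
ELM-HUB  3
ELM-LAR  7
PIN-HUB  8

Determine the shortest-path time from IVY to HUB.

Running Dijkstra from IVY:
IVY: 0
KEW: 8  (via IVY)
VLY: 11  (via KEW)
PIN: 12  (via VLY)
LAR: 13  (via KEW)
ELM: 14  (via KEW)
JCT: 14  (via LAR)
HUB: 15  (via JCT)
Shortest route: IVY → KEW → LAR → JCT → HUB = 15 min.

15 min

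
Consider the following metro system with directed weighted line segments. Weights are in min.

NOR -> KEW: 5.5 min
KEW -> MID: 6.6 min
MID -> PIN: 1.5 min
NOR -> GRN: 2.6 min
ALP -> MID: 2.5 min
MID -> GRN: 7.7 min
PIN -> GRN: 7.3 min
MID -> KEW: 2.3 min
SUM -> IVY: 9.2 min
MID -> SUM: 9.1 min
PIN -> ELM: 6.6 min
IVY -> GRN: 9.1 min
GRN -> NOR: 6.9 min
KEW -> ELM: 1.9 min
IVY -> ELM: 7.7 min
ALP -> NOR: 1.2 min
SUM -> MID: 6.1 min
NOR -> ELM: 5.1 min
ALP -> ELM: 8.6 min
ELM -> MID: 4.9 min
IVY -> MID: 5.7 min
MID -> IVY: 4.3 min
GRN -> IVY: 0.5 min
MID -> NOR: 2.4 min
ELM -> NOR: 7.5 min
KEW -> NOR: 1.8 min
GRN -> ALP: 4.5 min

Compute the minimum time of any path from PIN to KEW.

Candidate routes:
PIN → ELM → MID → KEW: 6.6+4.9+2.3 = 13.8
PIN → GRN → ALP → MID → KEW: 7.3+4.5+2.5+2.3 = 16.6
PIN → GRN → IVY → MID → KEW: 7.3+0.5+5.7+2.3 = 15.8
Cheapest is PIN → ELM → MID → KEW at 13.8 min.

13.8 min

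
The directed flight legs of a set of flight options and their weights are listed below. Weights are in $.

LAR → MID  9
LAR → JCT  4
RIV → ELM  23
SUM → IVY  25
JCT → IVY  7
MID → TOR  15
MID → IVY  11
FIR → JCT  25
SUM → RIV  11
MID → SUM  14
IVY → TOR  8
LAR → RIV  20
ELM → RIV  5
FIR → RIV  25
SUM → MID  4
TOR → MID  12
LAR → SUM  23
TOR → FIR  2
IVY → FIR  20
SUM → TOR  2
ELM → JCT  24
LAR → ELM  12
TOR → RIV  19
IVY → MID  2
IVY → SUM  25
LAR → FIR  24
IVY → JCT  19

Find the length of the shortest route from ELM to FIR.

$41

Compare a few routes:
ELM - JCT - IVY - FIR: 24+7+20 = 51
ELM - JCT - IVY - MID - TOR - FIR: 24+7+2+15+2 = 50
ELM - JCT - IVY - TOR - FIR: 24+7+8+2 = 41
Cheapest is ELM - JCT - IVY - TOR - FIR at $41.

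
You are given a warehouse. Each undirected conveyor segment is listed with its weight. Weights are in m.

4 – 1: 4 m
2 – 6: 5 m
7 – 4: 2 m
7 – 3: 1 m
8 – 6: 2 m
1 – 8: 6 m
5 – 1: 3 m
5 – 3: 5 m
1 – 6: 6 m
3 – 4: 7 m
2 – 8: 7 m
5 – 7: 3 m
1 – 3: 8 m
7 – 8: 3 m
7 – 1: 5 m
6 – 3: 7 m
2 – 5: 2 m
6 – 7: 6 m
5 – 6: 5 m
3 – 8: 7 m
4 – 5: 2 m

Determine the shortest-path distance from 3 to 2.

Settle nodes by increasing distance from 3:
3: 0
7: 1  (via 3)
4: 3  (via 7)
5: 4  (via 7)
8: 4  (via 7)
1: 6  (via 7)
2: 6  (via 5)
Shortest route: 3 → 7 → 5 → 2 = 6 m.

6 m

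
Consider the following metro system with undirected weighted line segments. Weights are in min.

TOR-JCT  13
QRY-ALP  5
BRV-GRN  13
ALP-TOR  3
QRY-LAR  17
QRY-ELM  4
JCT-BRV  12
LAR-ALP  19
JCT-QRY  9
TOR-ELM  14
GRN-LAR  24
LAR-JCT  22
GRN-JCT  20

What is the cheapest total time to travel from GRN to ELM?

Running Dijkstra from GRN:
GRN: 0
BRV: 13  (via GRN)
JCT: 20  (via GRN)
LAR: 24  (via GRN)
QRY: 29  (via JCT)
ELM: 33  (via QRY)
Shortest route: GRN–JCT–QRY–ELM = 33 min.

33 min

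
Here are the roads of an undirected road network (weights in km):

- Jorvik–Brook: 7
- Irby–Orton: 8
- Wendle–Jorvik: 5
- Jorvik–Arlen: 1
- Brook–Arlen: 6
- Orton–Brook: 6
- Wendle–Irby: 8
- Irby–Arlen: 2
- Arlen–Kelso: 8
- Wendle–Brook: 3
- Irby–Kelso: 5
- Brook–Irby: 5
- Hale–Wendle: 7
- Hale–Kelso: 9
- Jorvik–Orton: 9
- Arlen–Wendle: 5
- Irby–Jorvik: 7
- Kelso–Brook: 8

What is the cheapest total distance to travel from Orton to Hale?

16 km

Running Dijkstra from Orton:
Orton: 0
Brook: 6  (via Orton)
Irby: 8  (via Orton)
Wendle: 9  (via Brook)
Jorvik: 9  (via Orton)
Arlen: 10  (via Irby)
Kelso: 13  (via Irby)
Hale: 16  (via Wendle)
Shortest route: Orton → Brook → Wendle → Hale = 16 km.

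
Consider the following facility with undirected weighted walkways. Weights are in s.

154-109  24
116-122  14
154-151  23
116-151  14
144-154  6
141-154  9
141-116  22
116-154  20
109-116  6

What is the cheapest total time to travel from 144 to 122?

Compare a few routes:
144 - 154 - 116 - 122: 6+20+14 = 40
144 - 154 - 109 - 116 - 122: 6+24+6+14 = 50
144 - 154 - 141 - 116 - 122: 6+9+22+14 = 51
Cheapest is 144 - 154 - 116 - 122 at 40 s.

40 s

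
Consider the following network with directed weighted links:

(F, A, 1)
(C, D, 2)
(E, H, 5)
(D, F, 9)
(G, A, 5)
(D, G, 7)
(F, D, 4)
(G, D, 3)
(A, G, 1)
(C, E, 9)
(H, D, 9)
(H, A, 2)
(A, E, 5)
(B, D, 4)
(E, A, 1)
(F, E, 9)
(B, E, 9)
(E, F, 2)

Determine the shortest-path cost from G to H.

15

Compare a few routes:
G - D - F - A - E - H: 3+9+1+5+5 = 23
G - A - E - H: 5+5+5 = 15
Cheapest is G - A - E - H at 15.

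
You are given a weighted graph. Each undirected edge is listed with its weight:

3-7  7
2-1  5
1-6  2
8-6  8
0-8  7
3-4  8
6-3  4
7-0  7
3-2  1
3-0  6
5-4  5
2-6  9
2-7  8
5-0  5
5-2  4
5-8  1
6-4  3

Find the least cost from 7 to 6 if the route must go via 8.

Best 7 to 8: 7 → 0 → 5 → 8 costing 13
Shortest 8→6: 8 → 6 = 8
Total via 8: 13 + 8 = 21.

21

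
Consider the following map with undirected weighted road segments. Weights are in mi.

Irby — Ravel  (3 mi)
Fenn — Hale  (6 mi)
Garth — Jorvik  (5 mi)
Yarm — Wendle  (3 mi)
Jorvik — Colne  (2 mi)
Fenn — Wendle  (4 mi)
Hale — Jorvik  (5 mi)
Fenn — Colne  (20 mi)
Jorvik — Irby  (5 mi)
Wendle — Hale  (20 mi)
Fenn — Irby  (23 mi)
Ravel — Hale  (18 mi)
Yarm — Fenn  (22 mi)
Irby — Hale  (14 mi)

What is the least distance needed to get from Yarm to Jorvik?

Enumerating some paths:
Yarm → Wendle → Fenn → Hale → Jorvik: 3+4+6+5 = 18
Yarm → Wendle → Hale → Jorvik: 3+20+5 = 28
Cheapest is Yarm → Wendle → Fenn → Hale → Jorvik at 18 mi.

18 mi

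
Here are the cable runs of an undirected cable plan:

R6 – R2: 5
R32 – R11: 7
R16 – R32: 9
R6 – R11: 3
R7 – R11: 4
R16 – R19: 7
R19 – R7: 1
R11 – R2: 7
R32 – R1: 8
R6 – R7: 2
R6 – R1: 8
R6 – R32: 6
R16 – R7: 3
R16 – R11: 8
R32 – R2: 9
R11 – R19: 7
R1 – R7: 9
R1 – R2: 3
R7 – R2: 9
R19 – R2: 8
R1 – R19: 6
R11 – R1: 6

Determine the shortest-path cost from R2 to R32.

9

Running Dijkstra from R2:
R2: 0
R1: 3  (via R2)
R6: 5  (via R2)
R7: 7  (via R6)
R11: 7  (via R2)
R19: 8  (via R2)
R32: 9  (via R2)
Shortest route: R2 → R32 = 9.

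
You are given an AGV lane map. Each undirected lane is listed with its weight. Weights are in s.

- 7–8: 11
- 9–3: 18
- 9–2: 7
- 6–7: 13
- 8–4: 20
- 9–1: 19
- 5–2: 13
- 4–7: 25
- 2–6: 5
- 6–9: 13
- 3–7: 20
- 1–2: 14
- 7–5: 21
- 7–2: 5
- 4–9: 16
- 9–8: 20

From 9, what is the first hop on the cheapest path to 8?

Compare a few routes:
9 → 2 → 7 → 8: 7+5+11 = 23
9 → 6 → 2 → 7 → 8: 13+5+5+11 = 34
9 → 8: 20 = 20
The minimum is 20 s via 9 → 8.
So from 9 the first move is to 8.

8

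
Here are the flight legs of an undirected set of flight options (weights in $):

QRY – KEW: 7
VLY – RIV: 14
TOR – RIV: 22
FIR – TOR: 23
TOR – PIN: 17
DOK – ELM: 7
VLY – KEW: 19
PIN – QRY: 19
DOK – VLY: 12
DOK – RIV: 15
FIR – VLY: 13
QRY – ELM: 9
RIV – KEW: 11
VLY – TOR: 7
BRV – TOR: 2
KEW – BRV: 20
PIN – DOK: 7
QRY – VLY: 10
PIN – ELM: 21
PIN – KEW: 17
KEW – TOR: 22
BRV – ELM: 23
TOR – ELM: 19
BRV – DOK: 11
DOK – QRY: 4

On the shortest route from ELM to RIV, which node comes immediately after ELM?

DOK

Compare a few routes:
ELM–QRY–KEW–RIV: 9+7+11 = 27
ELM–QRY–DOK–RIV: 9+4+15 = 28
ELM–DOK–RIV: 7+15 = 22
Cheapest is ELM–DOK–RIV at $22.
So from ELM the first move is to DOK.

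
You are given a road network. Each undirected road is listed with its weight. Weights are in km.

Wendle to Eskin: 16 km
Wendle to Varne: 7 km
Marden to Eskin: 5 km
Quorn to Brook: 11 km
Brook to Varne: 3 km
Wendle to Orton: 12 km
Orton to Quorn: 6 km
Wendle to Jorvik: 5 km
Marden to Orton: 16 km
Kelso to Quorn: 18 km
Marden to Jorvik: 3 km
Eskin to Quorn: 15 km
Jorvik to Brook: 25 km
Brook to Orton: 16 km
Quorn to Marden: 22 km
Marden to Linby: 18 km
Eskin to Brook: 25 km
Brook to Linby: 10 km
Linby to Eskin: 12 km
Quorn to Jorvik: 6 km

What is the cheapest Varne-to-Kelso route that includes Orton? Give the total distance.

43 km

Shortest Varne→Orton: Varne–Brook–Orton = 19
Best Orton to Kelso: Orton–Quorn–Kelso costing 24
Total via Orton: 19 + 24 = 43 km.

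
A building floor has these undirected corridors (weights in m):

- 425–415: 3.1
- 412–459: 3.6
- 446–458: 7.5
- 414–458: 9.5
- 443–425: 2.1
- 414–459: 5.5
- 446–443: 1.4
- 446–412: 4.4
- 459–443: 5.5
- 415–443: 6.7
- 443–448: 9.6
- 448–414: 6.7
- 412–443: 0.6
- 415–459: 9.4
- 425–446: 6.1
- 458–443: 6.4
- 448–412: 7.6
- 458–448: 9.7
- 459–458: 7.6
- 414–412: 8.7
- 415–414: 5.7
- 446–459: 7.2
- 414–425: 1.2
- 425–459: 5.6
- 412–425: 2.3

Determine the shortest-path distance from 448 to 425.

7.9 m

Settle nodes by increasing distance from 448:
448: 0
414: 6.7  (via 448)
412: 7.6  (via 448)
425: 7.9  (via 414)
Shortest route: 448 → 414 → 425 = 7.9 m.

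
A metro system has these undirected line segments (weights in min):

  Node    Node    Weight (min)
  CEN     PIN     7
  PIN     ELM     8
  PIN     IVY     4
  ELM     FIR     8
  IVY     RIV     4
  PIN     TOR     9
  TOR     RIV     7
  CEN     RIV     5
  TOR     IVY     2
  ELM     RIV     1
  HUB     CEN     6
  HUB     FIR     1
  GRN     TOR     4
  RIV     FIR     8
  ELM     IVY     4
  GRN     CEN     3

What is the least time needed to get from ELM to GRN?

Running Dijkstra from ELM:
ELM: 0
RIV: 1  (via ELM)
IVY: 4  (via ELM)
TOR: 6  (via IVY)
CEN: 6  (via RIV)
FIR: 8  (via ELM)
PIN: 8  (via ELM)
GRN: 9  (via CEN)
Shortest route: ELM → RIV → CEN → GRN = 9 min.

9 min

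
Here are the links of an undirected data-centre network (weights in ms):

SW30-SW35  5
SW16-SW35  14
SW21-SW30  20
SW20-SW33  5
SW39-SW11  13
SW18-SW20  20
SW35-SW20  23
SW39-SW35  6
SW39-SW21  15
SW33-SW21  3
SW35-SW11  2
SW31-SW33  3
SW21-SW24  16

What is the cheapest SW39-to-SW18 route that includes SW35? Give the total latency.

Shortest SW39→SW35: SW39 → SW35 = 6
Shortest SW35→SW18: SW35 → SW20 → SW18 = 43
Total via SW35: 6 + 43 = 49 ms.

49 ms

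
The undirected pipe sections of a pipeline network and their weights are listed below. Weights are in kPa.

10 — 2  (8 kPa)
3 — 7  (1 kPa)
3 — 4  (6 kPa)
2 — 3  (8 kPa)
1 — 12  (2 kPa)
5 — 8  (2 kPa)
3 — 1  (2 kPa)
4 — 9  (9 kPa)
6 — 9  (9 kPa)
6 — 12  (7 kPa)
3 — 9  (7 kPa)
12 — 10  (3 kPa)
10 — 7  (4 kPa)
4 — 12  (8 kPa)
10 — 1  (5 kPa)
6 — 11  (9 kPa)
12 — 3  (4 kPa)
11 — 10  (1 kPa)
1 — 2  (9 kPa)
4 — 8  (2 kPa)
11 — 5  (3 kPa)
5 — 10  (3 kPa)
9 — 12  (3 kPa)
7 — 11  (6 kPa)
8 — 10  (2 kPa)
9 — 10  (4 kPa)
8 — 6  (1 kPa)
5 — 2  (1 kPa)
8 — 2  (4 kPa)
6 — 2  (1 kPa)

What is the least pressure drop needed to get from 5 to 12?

Compare a few routes:
5 - 10 - 12: 3+3 = 6
5 - 11 - 10 - 12: 3+1+3 = 7
5 - 8 - 10 - 12: 2+2+3 = 7
Cheapest is 5 - 10 - 12 at 6 kPa.

6 kPa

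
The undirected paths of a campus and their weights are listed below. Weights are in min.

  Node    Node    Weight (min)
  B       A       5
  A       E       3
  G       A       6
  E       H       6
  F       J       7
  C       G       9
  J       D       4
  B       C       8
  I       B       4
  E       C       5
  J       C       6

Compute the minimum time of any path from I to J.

18 min

Compare a few routes:
I–B–A–E–C–J: 4+5+3+5+6 = 23
I–B–C–J: 4+8+6 = 18
I–B–A–G–C–J: 4+5+6+9+6 = 30
The minimum is 18 min via I–B–C–J.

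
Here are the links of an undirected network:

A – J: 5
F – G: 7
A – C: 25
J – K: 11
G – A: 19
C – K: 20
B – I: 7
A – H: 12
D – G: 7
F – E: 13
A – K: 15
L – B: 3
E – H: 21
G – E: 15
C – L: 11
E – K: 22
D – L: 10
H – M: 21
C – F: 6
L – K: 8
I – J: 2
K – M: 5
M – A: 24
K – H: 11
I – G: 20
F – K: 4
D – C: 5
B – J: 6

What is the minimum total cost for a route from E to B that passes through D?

Shortest E→D: E–G–D = 22
Shortest D→B: D–L–B = 13
Total via D: 22 + 13 = 35.

35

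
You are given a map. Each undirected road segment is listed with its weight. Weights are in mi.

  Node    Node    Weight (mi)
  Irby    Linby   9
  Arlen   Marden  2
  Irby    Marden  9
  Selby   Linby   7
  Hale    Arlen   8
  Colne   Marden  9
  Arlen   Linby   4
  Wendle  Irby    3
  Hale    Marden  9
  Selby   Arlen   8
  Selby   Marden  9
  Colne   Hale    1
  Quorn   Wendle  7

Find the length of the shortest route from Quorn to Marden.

Enumerating some paths:
Quorn - Wendle - Irby - Linby - Selby - Arlen - Marden: 7+3+9+7+8+2 = 36
Quorn - Wendle - Irby - Linby - Selby - Marden: 7+3+9+7+9 = 35
Quorn - Wendle - Irby - Linby - Arlen - Marden: 7+3+9+4+2 = 25
Quorn - Wendle - Irby - Marden: 7+3+9 = 19
Cheapest is Quorn - Wendle - Irby - Marden at 19 mi.

19 mi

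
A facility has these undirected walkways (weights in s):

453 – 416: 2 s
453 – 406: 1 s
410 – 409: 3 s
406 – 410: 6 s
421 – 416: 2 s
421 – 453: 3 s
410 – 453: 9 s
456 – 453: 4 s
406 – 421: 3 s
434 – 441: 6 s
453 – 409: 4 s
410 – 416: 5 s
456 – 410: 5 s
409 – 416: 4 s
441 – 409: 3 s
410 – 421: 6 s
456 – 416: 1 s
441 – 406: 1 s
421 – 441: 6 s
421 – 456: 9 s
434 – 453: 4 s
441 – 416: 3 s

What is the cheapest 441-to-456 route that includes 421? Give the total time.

7 s

Shortest 441→421: 441–406–421 = 4
Shortest 421→456: 421–416–456 = 3
Total via 421: 4 + 3 = 7 s.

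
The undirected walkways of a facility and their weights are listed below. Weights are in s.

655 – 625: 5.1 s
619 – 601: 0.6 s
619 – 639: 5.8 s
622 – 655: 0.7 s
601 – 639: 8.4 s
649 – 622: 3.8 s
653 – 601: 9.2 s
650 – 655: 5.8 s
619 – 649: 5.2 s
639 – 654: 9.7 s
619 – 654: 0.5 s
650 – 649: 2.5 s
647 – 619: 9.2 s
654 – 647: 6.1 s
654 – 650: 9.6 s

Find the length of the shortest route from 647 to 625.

Running Dijkstra from 647:
647: 0
654: 6.1  (via 647)
619: 6.6  (via 654)
601: 7.2  (via 619)
649: 11.8  (via 619)
639: 12.4  (via 619)
650: 14.3  (via 649)
622: 15.6  (via 649)
655: 16.3  (via 622)
653: 16.4  (via 601)
625: 21.4  (via 655)
Shortest route: 647 → 654 → 619 → 649 → 622 → 655 → 625 = 21.4 s.

21.4 s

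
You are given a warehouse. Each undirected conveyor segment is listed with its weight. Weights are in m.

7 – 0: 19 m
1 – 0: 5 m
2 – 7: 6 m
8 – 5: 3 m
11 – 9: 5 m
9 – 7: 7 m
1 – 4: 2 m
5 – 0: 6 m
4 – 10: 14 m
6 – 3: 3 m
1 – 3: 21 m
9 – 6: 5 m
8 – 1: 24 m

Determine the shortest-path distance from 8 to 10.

30 m

Shortest distances from 8:
8: 0
5: 3  (via 8)
0: 9  (via 5)
1: 14  (via 0)
4: 16  (via 1)
7: 28  (via 0)
10: 30  (via 4)
Shortest route: 8–5–0–1–4–10 = 30 m.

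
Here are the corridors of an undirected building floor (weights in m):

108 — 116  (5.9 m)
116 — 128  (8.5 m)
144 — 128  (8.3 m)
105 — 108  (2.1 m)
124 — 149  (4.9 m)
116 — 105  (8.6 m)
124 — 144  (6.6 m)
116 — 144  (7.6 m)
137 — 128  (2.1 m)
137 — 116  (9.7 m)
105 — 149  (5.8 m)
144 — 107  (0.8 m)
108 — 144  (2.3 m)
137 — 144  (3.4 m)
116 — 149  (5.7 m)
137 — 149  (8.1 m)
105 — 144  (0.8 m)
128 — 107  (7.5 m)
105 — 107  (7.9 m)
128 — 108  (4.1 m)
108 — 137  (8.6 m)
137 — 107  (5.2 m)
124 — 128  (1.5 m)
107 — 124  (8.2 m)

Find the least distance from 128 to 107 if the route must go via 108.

Best 128 to 108: 128–108 costing 4.1
Shortest 108→107: 108–144–107 = 3.1
Total via 108: 4.1 + 3.1 = 7.2 m.

7.2 m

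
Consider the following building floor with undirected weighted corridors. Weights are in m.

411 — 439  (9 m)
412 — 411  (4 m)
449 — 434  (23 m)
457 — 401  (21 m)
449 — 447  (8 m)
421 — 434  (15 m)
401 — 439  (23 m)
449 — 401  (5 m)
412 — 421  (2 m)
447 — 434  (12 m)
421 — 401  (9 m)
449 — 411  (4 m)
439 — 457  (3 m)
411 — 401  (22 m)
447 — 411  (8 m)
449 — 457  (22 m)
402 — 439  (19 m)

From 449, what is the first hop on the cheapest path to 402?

411

Compare a few routes:
449 → 447 → 411 → 439 → 402: 8+8+9+19 = 44
449 → 411 → 439 → 402: 4+9+19 = 32
449 → 457 → 439 → 402: 22+3+19 = 44
The minimum is 32 m via 449 → 411 → 439 → 402.
So from 449 the first move is to 411.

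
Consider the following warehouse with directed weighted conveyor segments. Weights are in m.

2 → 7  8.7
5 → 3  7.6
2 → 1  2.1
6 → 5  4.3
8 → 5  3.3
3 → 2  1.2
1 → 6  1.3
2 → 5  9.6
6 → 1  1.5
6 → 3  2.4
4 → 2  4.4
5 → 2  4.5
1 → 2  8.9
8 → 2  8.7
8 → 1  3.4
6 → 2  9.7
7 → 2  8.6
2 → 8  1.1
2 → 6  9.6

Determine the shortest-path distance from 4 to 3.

Candidate routes:
4 → 2 → 8 → 5 → 3: 4.4+1.1+3.3+7.6 = 16.4
4 → 2 → 1 → 6 → 3: 4.4+2.1+1.3+2.4 = 10.2
4 → 2 → 8 → 1 → 6 → 3: 4.4+1.1+3.4+1.3+2.4 = 12.6
The minimum is 10.2 m via 4 → 2 → 1 → 6 → 3.

10.2 m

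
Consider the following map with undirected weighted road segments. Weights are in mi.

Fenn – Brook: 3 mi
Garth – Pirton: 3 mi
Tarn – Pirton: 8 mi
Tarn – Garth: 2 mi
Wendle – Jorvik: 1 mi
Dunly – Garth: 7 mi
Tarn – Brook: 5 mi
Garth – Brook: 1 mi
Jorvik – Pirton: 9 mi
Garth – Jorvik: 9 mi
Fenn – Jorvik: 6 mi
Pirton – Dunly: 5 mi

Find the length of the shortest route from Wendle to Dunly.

15 mi

Running Dijkstra from Wendle:
Wendle: 0
Jorvik: 1  (via Wendle)
Fenn: 7  (via Jorvik)
Garth: 10  (via Jorvik)
Pirton: 10  (via Jorvik)
Brook: 10  (via Fenn)
Tarn: 12  (via Garth)
Dunly: 15  (via Pirton)
Shortest route: Wendle → Jorvik → Pirton → Dunly = 15 mi.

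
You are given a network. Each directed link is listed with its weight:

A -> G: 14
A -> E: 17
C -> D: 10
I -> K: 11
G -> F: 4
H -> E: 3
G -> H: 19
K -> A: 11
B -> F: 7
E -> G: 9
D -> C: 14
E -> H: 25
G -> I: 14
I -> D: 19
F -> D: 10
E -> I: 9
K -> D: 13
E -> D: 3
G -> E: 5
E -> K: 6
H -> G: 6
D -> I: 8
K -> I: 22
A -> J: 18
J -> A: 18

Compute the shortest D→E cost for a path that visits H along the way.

66

Shortest D→H: D–I–K–A–G–H = 63
Shortest H→E: H–E = 3
Total via H: 63 + 3 = 66.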